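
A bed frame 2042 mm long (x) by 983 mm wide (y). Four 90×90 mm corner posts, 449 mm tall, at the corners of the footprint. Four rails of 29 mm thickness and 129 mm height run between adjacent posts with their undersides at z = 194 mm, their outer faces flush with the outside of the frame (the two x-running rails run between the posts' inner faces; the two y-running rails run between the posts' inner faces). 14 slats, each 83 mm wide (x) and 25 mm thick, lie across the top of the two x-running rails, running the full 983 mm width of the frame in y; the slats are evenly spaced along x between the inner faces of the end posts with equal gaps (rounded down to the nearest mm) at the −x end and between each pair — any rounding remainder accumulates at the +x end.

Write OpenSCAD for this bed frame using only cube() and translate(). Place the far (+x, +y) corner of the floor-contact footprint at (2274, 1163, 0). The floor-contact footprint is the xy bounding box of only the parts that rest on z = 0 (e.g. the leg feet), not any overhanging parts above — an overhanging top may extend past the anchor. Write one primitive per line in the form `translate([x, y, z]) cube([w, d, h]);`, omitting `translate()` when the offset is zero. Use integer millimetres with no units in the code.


translate([232, 180, 0]) cube([90, 90, 449]);
translate([232, 1073, 0]) cube([90, 90, 449]);
translate([2184, 180, 0]) cube([90, 90, 449]);
translate([2184, 1073, 0]) cube([90, 90, 449]);
translate([322, 180, 194]) cube([1862, 29, 129]);
translate([322, 1134, 194]) cube([1862, 29, 129]);
translate([232, 270, 194]) cube([29, 803, 129]);
translate([2245, 270, 194]) cube([29, 803, 129]);
translate([368, 180, 323]) cube([83, 983, 25]);
translate([497, 180, 323]) cube([83, 983, 25]);
translate([626, 180, 323]) cube([83, 983, 25]);
translate([755, 180, 323]) cube([83, 983, 25]);
translate([884, 180, 323]) cube([83, 983, 25]);
translate([1013, 180, 323]) cube([83, 983, 25]);
translate([1142, 180, 323]) cube([83, 983, 25]);
translate([1271, 180, 323]) cube([83, 983, 25]);
translate([1400, 180, 323]) cube([83, 983, 25]);
translate([1529, 180, 323]) cube([83, 983, 25]);
translate([1658, 180, 323]) cube([83, 983, 25]);
translate([1787, 180, 323]) cube([83, 983, 25]);
translate([1916, 180, 323]) cube([83, 983, 25]);
translate([2045, 180, 323]) cube([83, 983, 25]);


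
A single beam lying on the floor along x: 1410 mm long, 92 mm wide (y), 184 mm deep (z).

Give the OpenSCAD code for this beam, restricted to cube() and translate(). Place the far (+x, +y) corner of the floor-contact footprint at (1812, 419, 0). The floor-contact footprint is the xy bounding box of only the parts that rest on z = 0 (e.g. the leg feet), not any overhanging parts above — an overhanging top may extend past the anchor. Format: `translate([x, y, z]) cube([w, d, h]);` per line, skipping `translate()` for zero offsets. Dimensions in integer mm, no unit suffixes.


translate([402, 327, 0]) cube([1410, 92, 184]);


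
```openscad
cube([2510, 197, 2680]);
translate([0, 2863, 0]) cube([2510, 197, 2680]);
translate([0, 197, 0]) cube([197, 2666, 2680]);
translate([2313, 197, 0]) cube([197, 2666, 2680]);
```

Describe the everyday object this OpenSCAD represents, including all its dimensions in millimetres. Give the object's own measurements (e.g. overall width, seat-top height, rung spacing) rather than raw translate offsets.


The wall frame of a small rectangular building: four walls, each 2680 mm tall and 197 mm thick, enclosing a footprint 2510 mm (x) by 3060 mm (y) outside-to-outside, with no floor or roof. The front and back walls (the −y and +y sides) span the full width; the two side walls fit between them.


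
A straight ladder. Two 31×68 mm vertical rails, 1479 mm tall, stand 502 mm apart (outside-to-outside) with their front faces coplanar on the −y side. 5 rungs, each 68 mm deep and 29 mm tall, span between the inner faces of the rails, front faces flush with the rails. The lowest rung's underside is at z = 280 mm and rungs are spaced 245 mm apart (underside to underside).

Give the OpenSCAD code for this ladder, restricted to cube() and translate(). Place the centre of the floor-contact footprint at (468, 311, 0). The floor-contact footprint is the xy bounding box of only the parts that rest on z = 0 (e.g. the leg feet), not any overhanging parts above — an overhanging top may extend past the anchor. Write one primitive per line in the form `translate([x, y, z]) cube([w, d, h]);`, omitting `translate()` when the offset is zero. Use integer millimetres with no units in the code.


translate([217, 277, 0]) cube([31, 68, 1479]);
translate([688, 277, 0]) cube([31, 68, 1479]);
translate([248, 277, 280]) cube([440, 68, 29]);
translate([248, 277, 525]) cube([440, 68, 29]);
translate([248, 277, 770]) cube([440, 68, 29]);
translate([248, 277, 1015]) cube([440, 68, 29]);
translate([248, 277, 1260]) cube([440, 68, 29]);


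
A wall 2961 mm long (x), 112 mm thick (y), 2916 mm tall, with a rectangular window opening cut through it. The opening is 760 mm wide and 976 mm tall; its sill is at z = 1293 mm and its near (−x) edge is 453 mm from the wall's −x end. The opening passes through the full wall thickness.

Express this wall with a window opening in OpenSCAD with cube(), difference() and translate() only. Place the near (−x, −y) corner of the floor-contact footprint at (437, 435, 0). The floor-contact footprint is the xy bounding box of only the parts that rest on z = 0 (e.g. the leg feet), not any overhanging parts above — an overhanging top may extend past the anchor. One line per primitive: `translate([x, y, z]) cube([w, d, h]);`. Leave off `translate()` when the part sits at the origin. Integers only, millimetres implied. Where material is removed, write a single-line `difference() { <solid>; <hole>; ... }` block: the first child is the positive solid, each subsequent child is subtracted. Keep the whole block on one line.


difference() { translate([437, 435, 0]) cube([2961, 112, 2916]); translate([890, 435, 1293]) cube([760, 112, 976]); }


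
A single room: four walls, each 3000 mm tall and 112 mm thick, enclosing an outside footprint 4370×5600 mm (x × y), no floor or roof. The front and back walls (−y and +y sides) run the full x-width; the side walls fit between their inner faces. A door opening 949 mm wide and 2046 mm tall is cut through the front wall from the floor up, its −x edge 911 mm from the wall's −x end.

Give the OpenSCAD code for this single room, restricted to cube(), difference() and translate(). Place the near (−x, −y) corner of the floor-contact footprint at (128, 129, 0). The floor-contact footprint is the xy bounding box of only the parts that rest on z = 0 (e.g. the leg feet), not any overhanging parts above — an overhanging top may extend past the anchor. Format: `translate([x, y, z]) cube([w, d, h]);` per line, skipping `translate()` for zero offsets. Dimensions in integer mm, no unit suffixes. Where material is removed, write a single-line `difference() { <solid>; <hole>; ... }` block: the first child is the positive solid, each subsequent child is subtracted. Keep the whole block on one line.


difference() { translate([128, 129, 0]) cube([4370, 112, 3000]); translate([1039, 129, 0]) cube([949, 112, 2046]); }
translate([128, 5617, 0]) cube([4370, 112, 3000]);
translate([128, 241, 0]) cube([112, 5376, 3000]);
translate([4386, 241, 0]) cube([112, 5376, 3000]);


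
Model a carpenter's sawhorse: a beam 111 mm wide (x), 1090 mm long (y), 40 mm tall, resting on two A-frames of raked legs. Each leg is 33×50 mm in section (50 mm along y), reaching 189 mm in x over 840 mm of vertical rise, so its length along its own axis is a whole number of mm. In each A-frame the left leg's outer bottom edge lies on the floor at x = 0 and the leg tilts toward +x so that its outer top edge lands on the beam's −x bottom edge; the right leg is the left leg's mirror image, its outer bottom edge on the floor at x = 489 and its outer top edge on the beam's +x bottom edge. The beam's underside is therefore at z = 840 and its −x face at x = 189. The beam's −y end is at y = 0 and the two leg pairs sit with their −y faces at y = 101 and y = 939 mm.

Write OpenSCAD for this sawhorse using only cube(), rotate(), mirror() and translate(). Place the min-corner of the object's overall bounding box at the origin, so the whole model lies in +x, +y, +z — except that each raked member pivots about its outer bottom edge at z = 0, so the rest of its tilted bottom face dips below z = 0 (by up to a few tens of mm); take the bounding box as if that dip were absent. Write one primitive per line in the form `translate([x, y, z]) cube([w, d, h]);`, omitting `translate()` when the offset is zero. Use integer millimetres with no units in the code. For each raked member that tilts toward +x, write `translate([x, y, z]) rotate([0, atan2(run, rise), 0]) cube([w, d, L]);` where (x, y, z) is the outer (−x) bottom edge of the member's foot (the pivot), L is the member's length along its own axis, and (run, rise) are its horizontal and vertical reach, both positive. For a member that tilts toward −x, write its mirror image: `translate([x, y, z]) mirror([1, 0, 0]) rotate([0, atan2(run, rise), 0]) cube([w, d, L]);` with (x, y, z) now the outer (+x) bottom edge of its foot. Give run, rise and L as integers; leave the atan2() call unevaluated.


// leg length = √(189² + 840²) = 861
// right-leg outer foot x = 2·189 + 111 = 489
// beam min-corner = (189, 0, 840)
translate([189, 0, 840]) cube([111, 1090, 40]);
translate([0, 101, 0]) rotate([0, atan2(189, 840), 0]) cube([33, 50, 861]);
translate([489, 101, 0]) mirror([1, 0, 0]) rotate([0, atan2(189, 840), 0]) cube([33, 50, 861]);
translate([0, 939, 0]) rotate([0, atan2(189, 840), 0]) cube([33, 50, 861]);
translate([489, 939, 0]) mirror([1, 0, 0]) rotate([0, atan2(189, 840), 0]) cube([33, 50, 861]);


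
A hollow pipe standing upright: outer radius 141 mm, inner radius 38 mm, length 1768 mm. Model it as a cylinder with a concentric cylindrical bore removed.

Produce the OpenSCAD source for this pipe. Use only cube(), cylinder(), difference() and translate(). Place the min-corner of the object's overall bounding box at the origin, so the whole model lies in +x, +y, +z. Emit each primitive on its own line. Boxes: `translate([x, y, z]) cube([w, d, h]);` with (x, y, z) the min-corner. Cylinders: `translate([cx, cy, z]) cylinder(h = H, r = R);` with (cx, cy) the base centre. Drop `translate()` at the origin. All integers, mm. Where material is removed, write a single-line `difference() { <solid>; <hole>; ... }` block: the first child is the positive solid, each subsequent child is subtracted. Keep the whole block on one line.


difference() { translate([141, 141, 0]) cylinder(h = 1768, r = 141); translate([141, 141, 0]) cylinder(h = 1768, r = 38); }


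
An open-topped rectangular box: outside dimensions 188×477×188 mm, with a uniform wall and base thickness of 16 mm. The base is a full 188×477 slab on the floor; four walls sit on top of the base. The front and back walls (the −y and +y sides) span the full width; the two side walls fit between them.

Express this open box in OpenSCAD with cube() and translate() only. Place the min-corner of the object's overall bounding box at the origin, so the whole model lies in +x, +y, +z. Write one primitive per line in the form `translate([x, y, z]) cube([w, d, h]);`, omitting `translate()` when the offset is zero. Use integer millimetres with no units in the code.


cube([188, 477, 16]);
translate([0, 0, 16]) cube([188, 16, 172]);
translate([0, 461, 16]) cube([188, 16, 172]);
translate([0, 16, 16]) cube([16, 445, 172]);
translate([172, 16, 16]) cube([16, 445, 172]);


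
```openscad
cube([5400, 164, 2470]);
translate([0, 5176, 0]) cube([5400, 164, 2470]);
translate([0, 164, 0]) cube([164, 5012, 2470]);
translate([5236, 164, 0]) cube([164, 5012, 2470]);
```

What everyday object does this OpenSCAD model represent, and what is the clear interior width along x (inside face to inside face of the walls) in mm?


A house (or room) frame. The interior width is 5072 mm.

Four 2470 mm walls enclosing a rectangle with no floor or roof — a room or house frame. Outside width is 5400 mm and wall thickness is 164 mm, so the interior width is 5400 − 2 × 164 = 5072 mm.


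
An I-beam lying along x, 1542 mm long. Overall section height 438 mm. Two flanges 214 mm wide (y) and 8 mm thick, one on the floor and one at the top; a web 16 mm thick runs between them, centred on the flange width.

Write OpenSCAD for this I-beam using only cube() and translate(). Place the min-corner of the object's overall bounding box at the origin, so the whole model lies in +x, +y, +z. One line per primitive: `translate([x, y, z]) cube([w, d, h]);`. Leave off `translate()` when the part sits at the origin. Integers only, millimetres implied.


cube([1542, 214, 8]);
translate([0, 99, 8]) cube([1542, 16, 422]);
translate([0, 0, 430]) cube([1542, 214, 8]);


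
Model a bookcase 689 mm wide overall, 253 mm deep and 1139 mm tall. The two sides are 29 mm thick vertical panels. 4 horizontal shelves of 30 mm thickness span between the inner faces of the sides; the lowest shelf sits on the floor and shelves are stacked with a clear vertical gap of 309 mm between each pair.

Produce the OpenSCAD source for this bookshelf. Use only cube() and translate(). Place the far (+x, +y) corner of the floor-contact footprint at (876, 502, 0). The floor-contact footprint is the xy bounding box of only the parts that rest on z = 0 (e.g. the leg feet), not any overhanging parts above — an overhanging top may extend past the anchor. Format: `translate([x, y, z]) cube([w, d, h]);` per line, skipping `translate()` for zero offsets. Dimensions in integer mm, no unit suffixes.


translate([187, 249, 0]) cube([29, 253, 1139]);
translate([847, 249, 0]) cube([29, 253, 1139]);
translate([216, 249, 0]) cube([631, 253, 30]);
translate([216, 249, 339]) cube([631, 253, 30]);
translate([216, 249, 678]) cube([631, 253, 30]);
translate([216, 249, 1017]) cube([631, 253, 30]);


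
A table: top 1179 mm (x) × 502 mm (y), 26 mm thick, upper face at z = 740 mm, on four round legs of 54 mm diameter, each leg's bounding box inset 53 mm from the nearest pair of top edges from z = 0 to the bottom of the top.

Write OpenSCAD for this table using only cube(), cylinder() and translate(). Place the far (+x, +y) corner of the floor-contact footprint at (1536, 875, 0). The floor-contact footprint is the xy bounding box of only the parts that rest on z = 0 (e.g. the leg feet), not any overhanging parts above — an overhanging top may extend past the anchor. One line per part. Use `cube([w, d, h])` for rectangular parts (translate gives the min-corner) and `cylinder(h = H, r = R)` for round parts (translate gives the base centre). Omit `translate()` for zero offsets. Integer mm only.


translate([410, 426, 714]) cube([1179, 502, 26]);
translate([490, 506, 0]) cylinder(h = 714, r = 27);
translate([1509, 506, 0]) cylinder(h = 714, r = 27);
translate([490, 848, 0]) cylinder(h = 714, r = 27);
translate([1509, 848, 0]) cylinder(h = 714, r = 27);


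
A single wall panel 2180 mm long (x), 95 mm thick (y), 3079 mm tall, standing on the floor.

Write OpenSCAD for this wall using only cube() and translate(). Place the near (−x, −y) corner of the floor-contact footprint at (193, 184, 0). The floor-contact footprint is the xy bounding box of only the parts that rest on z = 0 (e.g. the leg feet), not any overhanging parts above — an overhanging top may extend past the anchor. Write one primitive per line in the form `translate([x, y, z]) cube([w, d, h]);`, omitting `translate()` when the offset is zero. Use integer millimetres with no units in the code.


translate([193, 184, 0]) cube([2180, 95, 3079]);


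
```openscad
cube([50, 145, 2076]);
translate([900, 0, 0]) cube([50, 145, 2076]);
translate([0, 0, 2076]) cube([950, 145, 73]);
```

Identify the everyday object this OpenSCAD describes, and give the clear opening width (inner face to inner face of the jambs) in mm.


A door frame. The clear opening width is 850 mm.

Two 2076 mm tall posts with a header on top — a door frame. The left jamb is 50 mm wide at x = 0; the right jamb starts at x = 900. The clear opening is 900 − 50 = 850 mm.


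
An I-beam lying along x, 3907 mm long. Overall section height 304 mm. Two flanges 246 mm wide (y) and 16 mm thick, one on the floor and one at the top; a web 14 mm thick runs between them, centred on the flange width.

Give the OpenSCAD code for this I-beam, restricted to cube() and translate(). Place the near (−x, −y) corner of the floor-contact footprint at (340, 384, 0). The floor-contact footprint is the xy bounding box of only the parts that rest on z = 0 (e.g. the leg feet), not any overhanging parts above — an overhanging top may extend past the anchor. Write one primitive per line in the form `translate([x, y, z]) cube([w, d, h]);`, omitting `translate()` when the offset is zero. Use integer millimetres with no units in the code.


translate([340, 384, 0]) cube([3907, 246, 16]);
translate([340, 500, 16]) cube([3907, 14, 272]);
translate([340, 384, 288]) cube([3907, 246, 16]);


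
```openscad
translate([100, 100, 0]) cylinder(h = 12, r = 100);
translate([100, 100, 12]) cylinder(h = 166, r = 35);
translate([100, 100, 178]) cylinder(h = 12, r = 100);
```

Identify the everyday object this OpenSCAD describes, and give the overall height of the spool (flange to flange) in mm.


A spool. The overall height is 190 mm.

Three coaxial cylinders, large–small–large — a spool. Two 12 mm flanges and a 166 mm core give 12 + 166 + 12 = 190 mm.


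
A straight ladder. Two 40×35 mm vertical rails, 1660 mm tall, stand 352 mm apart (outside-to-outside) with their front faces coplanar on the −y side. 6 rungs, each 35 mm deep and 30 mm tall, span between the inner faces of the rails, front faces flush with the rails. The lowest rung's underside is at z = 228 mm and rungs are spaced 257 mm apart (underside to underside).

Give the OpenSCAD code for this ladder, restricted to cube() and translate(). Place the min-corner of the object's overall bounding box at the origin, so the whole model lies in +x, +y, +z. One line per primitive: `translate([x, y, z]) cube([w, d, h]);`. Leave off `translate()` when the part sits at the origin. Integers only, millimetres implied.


// rung span = 352 - 2*40 = 272
// rung[k] z = 228 + k*257
cube([40, 35, 1660]);
translate([312, 0, 0]) cube([40, 35, 1660]);
translate([40, 0, 228]) cube([272, 35, 30]);
translate([40, 0, 485]) cube([272, 35, 30]);
translate([40, 0, 742]) cube([272, 35, 30]);
translate([40, 0, 999]) cube([272, 35, 30]);
translate([40, 0, 1256]) cube([272, 35, 30]);
translate([40, 0, 1513]) cube([272, 35, 30]);


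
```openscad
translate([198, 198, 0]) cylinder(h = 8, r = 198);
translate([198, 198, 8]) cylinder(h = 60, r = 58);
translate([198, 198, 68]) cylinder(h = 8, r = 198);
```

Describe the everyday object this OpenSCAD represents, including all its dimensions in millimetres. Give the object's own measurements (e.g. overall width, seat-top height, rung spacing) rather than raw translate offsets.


A spool: two coaxial disc flanges of radius 198 mm and thickness 8 mm, joined by a core cylinder of radius 58 mm and height 60 mm. The lower flange rests on z = 0 and the three cylinders share a vertical axis.


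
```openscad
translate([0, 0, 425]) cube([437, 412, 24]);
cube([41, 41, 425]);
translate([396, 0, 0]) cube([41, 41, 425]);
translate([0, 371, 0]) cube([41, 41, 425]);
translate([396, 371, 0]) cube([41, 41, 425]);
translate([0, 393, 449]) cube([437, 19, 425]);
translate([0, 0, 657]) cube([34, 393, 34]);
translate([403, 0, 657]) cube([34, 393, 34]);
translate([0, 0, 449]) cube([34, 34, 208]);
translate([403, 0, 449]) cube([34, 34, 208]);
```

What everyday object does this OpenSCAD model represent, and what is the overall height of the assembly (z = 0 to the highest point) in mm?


A chair. The overall height is 874 mm.

A slab on four corner posts with a tall panel at the back — a chair. The seat slab sits at z = 425 with thickness 24, and the 425 mm backrest starts at the seat top, so the overall height is 425 + 24 + 425 = 874 mm.


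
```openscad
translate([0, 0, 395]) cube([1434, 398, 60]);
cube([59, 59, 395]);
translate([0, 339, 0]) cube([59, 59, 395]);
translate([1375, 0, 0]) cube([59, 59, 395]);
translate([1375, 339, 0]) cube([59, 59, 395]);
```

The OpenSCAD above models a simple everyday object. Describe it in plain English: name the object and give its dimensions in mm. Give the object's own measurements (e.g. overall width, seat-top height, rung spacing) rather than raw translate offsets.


A long wooden bench with a 1434 mm (x) × 398 mm (y) seat, 60 mm thick, its top surface 455 mm above the floor. Four 59 mm square legs at the seat corners, flush with the edges, run from z = 0 to the seat underside.


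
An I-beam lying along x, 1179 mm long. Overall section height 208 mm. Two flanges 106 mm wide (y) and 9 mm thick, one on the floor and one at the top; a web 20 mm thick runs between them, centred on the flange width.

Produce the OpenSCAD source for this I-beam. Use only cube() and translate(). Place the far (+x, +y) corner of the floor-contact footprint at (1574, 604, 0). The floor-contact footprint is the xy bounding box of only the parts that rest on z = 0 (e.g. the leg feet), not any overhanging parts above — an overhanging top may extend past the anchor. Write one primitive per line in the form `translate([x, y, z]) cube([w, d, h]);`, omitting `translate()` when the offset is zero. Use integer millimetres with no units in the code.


translate([395, 498, 0]) cube([1179, 106, 9]);
translate([395, 541, 9]) cube([1179, 20, 190]);
translate([395, 498, 199]) cube([1179, 106, 9]);


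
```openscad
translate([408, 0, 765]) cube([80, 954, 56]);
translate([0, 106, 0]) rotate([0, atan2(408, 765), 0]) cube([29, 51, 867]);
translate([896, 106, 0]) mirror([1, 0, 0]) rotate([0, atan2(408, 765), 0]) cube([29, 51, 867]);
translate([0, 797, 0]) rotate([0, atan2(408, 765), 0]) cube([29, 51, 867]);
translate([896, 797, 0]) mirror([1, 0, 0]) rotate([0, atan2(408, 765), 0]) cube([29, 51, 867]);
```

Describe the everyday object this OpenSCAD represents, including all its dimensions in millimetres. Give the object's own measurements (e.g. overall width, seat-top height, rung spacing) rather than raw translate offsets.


A sawhorse. A 80×954×56 mm beam (x, y, z) sits on two A-frame leg pairs. Each pair is two raked legs of 29×51 mm section (51 mm along y) splaying symmetrically in x. Each leg rises 765 mm vertically over 408 mm of horizontal reach and is 867 mm long along its own axis. Every leg's outer bottom edge rests on the floor and its outer top edge meets a bottom edge of the beam — the left legs (tilting toward +x) meet the beam's −x bottom edge, the right legs (their mirror images, tilting toward −x) meet its +x bottom edge — so the leg tops tuck under the beam, the beam's underside is 765 mm above the floor, and the feet are 896 mm apart outside-to-outside with the beam centred between them. The two leg pairs are set in 106 mm from either end of the beam.


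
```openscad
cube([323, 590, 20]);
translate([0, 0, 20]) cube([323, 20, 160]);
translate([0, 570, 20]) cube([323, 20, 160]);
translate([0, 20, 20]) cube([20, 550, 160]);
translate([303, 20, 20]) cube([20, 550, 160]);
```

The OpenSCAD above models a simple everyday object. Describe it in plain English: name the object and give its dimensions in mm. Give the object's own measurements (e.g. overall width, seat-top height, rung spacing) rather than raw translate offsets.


An open-topped rectangular box: outside dimensions 323×590×180 mm, with a uniform wall and base thickness of 20 mm. The base is a full 323×590 slab on the floor; four walls sit on top of the base. The front and back walls (the −y and +y sides) span the full width; the two side walls fit between them.


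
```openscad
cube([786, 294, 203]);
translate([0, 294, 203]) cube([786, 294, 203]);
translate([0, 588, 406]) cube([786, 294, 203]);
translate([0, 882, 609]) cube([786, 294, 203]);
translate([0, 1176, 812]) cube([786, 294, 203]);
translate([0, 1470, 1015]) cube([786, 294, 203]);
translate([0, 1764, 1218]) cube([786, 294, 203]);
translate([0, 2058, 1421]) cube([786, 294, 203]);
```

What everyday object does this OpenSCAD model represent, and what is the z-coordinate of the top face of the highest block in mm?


A staircase. The total rise is 1624 mm.

8 identical blocks, each offset up and back from the previous — a staircase. Each step is 203 mm tall and there are 8 of them, so the total rise is 8 × 203 = 1624 mm.


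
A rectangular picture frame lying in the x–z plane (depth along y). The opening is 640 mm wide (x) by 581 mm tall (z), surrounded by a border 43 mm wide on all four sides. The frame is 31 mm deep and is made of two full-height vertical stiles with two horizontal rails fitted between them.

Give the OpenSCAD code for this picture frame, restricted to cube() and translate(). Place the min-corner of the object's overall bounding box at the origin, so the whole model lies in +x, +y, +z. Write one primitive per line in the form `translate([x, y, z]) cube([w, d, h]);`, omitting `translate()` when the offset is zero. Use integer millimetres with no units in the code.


cube([43, 31, 667]);
translate([683, 0, 0]) cube([43, 31, 667]);
translate([43, 0, 0]) cube([640, 31, 43]);
translate([43, 0, 624]) cube([640, 31, 43]);


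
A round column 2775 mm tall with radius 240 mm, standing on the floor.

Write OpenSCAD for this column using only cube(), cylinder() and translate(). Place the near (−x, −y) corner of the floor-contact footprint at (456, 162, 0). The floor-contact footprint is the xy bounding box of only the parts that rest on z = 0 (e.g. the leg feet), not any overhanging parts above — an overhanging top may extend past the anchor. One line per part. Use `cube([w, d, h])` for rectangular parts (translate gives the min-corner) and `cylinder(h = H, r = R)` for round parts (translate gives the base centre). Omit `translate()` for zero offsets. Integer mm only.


translate([696, 402, 0]) cylinder(h = 2775, r = 240);


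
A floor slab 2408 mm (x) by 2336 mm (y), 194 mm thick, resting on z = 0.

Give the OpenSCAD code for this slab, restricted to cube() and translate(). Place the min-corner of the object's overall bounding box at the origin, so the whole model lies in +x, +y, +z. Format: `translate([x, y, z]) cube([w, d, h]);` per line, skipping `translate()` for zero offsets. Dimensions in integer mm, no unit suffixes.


cube([2408, 2336, 194]);


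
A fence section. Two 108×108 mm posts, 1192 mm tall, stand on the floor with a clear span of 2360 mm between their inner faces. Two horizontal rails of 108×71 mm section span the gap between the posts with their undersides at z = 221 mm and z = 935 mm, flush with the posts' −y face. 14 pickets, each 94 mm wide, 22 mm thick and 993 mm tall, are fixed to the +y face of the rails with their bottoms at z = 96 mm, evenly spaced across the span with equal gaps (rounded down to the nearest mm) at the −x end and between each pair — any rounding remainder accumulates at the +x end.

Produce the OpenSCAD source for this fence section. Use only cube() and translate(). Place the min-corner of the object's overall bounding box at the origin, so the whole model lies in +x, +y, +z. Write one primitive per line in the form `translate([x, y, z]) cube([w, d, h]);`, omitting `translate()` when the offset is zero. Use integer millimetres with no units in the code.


cube([108, 108, 1192]);
translate([2468, 0, 0]) cube([108, 108, 1192]);
translate([108, 0, 221]) cube([2360, 108, 71]);
translate([108, 0, 935]) cube([2360, 108, 71]);
translate([177, 108, 96]) cube([94, 22, 993]);
translate([340, 108, 96]) cube([94, 22, 993]);
translate([503, 108, 96]) cube([94, 22, 993]);
translate([666, 108, 96]) cube([94, 22, 993]);
translate([829, 108, 96]) cube([94, 22, 993]);
translate([992, 108, 96]) cube([94, 22, 993]);
translate([1155, 108, 96]) cube([94, 22, 993]);
translate([1318, 108, 96]) cube([94, 22, 993]);
translate([1481, 108, 96]) cube([94, 22, 993]);
translate([1644, 108, 96]) cube([94, 22, 993]);
translate([1807, 108, 96]) cube([94, 22, 993]);
translate([1970, 108, 96]) cube([94, 22, 993]);
translate([2133, 108, 96]) cube([94, 22, 993]);
translate([2296, 108, 96]) cube([94, 22, 993]);


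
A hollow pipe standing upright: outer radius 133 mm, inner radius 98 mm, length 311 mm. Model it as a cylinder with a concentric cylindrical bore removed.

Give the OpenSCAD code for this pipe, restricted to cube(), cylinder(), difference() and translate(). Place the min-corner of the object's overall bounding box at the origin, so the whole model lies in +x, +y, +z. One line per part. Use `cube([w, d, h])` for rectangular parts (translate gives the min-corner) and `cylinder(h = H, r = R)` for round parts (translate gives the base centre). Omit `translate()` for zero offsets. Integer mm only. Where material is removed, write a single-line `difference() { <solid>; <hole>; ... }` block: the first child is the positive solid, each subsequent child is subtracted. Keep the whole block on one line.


difference() { translate([133, 133, 0]) cylinder(h = 311, r = 133); translate([133, 133, 0]) cylinder(h = 311, r = 98); }


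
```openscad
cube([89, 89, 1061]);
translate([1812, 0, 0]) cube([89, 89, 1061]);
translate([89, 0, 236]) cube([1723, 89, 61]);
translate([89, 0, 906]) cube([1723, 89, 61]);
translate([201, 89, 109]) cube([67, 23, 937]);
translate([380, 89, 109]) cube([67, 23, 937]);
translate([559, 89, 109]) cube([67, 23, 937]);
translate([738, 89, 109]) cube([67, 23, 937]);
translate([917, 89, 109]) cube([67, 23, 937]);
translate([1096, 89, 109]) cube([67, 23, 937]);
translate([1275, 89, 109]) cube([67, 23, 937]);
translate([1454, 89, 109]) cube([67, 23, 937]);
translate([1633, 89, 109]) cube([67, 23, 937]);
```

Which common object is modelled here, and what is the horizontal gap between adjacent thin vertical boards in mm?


A fence section. The picket gap is 112 mm.

Two posts, two rails, 9 pickets — a fence section. Span 1723 mm holds 9 pickets of 67 mm with 10 equal gaps: ⌊(1723 − 9·67) / 10⌋ = 112 mm.


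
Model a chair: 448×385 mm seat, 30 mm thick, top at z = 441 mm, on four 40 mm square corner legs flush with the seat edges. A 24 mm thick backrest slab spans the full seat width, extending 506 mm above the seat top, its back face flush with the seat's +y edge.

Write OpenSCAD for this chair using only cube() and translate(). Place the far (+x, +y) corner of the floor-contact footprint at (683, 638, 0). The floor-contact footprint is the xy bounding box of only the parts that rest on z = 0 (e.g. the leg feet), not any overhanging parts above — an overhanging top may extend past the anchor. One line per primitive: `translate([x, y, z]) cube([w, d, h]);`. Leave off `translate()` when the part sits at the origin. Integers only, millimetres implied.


// leg_h = 441 - 30 = 411
translate([235, 253, 411]) cube([448, 385, 30]);
translate([235, 253, 0]) cube([40, 40, 411]);
translate([643, 253, 0]) cube([40, 40, 411]);
translate([235, 598, 0]) cube([40, 40, 411]);
translate([643, 598, 0]) cube([40, 40, 411]);
translate([235, 614, 441]) cube([448, 24, 506]);


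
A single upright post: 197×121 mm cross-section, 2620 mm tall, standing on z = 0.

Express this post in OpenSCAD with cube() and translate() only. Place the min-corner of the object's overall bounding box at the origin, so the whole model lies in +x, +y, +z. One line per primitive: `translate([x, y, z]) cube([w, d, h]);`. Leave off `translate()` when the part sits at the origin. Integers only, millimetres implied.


cube([197, 121, 2620]);


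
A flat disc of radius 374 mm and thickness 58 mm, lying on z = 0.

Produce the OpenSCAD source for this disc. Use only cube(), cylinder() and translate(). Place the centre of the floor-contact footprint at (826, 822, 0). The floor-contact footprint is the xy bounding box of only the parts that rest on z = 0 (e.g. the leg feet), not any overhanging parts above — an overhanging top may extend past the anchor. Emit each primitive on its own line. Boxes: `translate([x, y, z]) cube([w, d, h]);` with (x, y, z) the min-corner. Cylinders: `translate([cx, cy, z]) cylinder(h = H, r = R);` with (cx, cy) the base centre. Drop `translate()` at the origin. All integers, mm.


translate([826, 822, 0]) cylinder(h = 58, r = 374);


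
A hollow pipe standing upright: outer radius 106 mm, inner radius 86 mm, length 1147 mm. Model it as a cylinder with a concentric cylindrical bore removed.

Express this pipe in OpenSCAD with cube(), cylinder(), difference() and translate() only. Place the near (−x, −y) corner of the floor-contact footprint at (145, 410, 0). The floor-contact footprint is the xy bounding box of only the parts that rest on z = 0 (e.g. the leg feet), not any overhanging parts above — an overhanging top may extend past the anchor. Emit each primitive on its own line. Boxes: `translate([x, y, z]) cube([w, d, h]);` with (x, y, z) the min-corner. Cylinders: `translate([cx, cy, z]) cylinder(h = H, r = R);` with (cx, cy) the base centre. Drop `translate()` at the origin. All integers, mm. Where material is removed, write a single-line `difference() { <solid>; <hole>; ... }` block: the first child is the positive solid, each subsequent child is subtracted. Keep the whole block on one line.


difference() { translate([251, 516, 0]) cylinder(h = 1147, r = 106); translate([251, 516, 0]) cylinder(h = 1147, r = 86); }


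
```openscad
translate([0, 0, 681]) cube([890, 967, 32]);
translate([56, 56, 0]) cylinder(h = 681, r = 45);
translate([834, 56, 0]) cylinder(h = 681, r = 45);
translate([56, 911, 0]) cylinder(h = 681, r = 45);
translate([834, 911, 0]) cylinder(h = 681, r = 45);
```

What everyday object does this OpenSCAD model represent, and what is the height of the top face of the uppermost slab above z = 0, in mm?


A table. The table height is 713 mm.

A 890×967×32 slab sits at z = 681 on four Ø90 mm round legs — a table. The top surface is at 681 + 32 = 713 mm.


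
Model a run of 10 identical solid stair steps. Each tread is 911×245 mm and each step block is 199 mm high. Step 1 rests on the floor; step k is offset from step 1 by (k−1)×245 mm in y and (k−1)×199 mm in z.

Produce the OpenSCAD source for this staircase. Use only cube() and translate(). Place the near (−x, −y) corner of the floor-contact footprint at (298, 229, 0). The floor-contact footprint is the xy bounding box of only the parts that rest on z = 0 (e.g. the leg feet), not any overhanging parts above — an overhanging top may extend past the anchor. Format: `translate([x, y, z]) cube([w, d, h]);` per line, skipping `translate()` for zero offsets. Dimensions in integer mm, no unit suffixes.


translate([298, 229, 0]) cube([911, 245, 199]);
translate([298, 474, 199]) cube([911, 245, 199]);
translate([298, 719, 398]) cube([911, 245, 199]);
translate([298, 964, 597]) cube([911, 245, 199]);
translate([298, 1209, 796]) cube([911, 245, 199]);
translate([298, 1454, 995]) cube([911, 245, 199]);
translate([298, 1699, 1194]) cube([911, 245, 199]);
translate([298, 1944, 1393]) cube([911, 245, 199]);
translate([298, 2189, 1592]) cube([911, 245, 199]);
translate([298, 2434, 1791]) cube([911, 245, 199]);


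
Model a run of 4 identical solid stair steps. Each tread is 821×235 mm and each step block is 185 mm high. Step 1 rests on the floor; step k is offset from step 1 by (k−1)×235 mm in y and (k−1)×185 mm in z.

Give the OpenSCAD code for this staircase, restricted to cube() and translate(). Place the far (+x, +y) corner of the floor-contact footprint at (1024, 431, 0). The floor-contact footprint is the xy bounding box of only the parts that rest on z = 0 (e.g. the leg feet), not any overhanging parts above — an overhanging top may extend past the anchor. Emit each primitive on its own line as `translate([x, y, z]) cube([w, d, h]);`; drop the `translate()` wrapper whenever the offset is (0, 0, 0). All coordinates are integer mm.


translate([203, 196, 0]) cube([821, 235, 185]);
translate([203, 431, 185]) cube([821, 235, 185]);
translate([203, 666, 370]) cube([821, 235, 185]);
translate([203, 901, 555]) cube([821, 235, 185]);


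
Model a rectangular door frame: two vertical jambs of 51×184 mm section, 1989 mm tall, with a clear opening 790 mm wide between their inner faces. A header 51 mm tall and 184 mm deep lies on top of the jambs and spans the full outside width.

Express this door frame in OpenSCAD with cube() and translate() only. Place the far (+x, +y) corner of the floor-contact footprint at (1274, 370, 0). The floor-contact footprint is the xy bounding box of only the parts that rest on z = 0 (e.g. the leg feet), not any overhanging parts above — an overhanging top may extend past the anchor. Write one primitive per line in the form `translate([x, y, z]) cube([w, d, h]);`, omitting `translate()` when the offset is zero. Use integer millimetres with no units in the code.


translate([382, 186, 0]) cube([51, 184, 1989]);
translate([1223, 186, 0]) cube([51, 184, 1989]);
translate([382, 186, 1989]) cube([892, 184, 51]);


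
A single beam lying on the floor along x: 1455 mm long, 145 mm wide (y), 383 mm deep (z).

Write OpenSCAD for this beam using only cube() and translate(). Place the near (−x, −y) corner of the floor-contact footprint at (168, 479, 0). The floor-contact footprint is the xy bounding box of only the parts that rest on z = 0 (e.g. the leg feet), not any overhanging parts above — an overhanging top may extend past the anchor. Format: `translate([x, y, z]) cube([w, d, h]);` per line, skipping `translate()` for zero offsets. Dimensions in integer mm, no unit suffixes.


translate([168, 479, 0]) cube([1455, 145, 383]);


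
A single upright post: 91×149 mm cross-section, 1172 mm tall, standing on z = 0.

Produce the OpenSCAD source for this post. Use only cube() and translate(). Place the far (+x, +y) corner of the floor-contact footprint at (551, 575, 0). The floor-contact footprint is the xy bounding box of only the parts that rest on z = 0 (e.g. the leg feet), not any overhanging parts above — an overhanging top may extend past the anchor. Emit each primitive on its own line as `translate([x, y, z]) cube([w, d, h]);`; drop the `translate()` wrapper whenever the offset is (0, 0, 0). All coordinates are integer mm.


translate([460, 426, 0]) cube([91, 149, 1172]);


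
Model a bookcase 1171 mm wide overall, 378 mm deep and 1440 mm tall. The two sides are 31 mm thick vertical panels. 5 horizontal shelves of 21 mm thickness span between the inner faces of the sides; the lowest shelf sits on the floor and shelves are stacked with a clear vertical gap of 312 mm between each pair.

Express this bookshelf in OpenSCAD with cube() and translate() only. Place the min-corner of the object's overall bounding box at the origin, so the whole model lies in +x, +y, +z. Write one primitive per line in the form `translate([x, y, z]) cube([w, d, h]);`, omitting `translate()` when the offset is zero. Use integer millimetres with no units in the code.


cube([31, 378, 1440]);
translate([1140, 0, 0]) cube([31, 378, 1440]);
translate([31, 0, 0]) cube([1109, 378, 21]);
translate([31, 0, 333]) cube([1109, 378, 21]);
translate([31, 0, 666]) cube([1109, 378, 21]);
translate([31, 0, 999]) cube([1109, 378, 21]);
translate([31, 0, 1332]) cube([1109, 378, 21]);


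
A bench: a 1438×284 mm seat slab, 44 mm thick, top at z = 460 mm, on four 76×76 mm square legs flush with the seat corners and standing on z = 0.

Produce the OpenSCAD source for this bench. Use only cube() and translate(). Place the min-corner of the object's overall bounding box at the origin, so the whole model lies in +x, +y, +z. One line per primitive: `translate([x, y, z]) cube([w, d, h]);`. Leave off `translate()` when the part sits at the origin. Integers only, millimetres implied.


translate([0, 0, 416]) cube([1438, 284, 44]);
cube([76, 76, 416]);
translate([0, 208, 0]) cube([76, 76, 416]);
translate([1362, 0, 0]) cube([76, 76, 416]);
translate([1362, 208, 0]) cube([76, 76, 416]);
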